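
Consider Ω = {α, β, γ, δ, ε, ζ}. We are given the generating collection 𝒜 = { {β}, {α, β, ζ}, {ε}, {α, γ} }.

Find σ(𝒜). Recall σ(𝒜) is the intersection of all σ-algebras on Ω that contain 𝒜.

Start: 𝒜 ∪ {∅, Ω} = { {}, {β}, {ε}, {α, γ}, {α, β, ζ}, Ω }.
Iteration 1: 9 new —
  {β, ε}  = {β} ∪ {ε}
  {α, β, γ}  = {α, γ} ∪ {β}
  {α, γ, ε}  = {α, γ} ∪ {ε}
  {γ, δ, ε}  = ᶜ of {α, β, ζ}
  {α, β, γ, ζ}  = {α, γ} ∪ {α, β, ζ}
  {α, β, ε, ζ}  = {α, β, ζ} ∪ {ε}
  {β, δ, ε, ζ}  = ᶜ of {α, γ}
  {α, β, γ, δ, ζ}  = ᶜ of {ε}
  {α, γ, δ, ε, ζ}  = ᶜ of {β}
  [15 total]
Iteration 2 (12 new):
  {γ, δ}  = ᶜ of {α, β, ε, ζ}
  {δ, ε}  = ᶜ of {α, β, γ, ζ}
  {β, δ, ζ}  = ᶜ of {α, γ, ε}
  {δ, ε, ζ}  = ᶜ of {α, β, γ}
  {α, β, γ, ε}  = {β, ε} ∪ {α, β, γ}
  {α, γ, δ, ε}  = {γ, δ, ε} ∪ {α, γ, ε}
  {α, γ, δ, ζ}  = ᶜ of {β, ε}
  {β, γ, δ, ε}  = {β, ε} ∪ {γ, δ, ε}
  {α, β, γ, δ, ε}  = {γ, δ, ε} ∪ {α, β, γ}
  {α, β, γ, ε, ζ}  = {β, ε} ∪ {α, β, γ, ζ}
  {α, β, δ, ε, ζ}  = {β, δ, ε, ζ} ∪ {α, β, ζ}
  {β, γ, δ, ε, ζ}  = {γ, δ, ε} ∪ {β, δ, ε, ζ}
  [27 total]
Iteration 3 adds 14:
  {α}  = ᶜ of {β, γ, δ, ε, ζ}
  {γ}  = ᶜ of {α, β, δ, ε, ζ}
  {δ}  = ᶜ of {α, β, γ, ε, ζ}
  {ζ}  = ᶜ of {α, β, γ, δ, ε}
  {α, ζ}  = ᶜ of {β, γ, δ, ε}
  {β, ζ}  = ᶜ of {α, γ, δ, ε}
  {δ, ζ}  = ᶜ of {α, β, γ, ε}
  {α, γ, δ}  = {γ, δ} ∪ {α, γ}
  {β, γ, δ}  = {γ, δ} ∪ {β}
  {β, δ, ε}  = {β, ε} ∪ {δ, ε}
  {α, β, γ, δ}  = {γ, δ} ∪ {α, β, γ}
  {α, β, δ, ζ}  = {β, δ, ζ} ∪ {α, β, ζ}
  {β, γ, δ, ζ}  = {β, δ, ζ} ∪ {γ, δ}
  {γ, δ, ε, ζ}  = {γ, δ, ε} ∪ {δ, ε, ζ}
  [41 total]
Iteration 4 (20 new):
  {α, β}  = ᶜ of {γ, δ, ε, ζ}
  {α, δ}  = {δ} ∪ {α}
  {α, ε}  = ᶜ of {β, γ, δ, ζ}
  {β, γ}  = {β} ∪ {γ}
  {β, δ}  = {β} ∪ {δ}
  {γ, ε}  = ᶜ of {α, β, δ, ζ}
  {γ, ζ}  = {γ} ∪ {ζ}
  {ε, ζ}  = ᶜ of {α, β, γ, δ}
  {α, β, ε}  = {α} ∪ {β, ε}
  {α, γ, ζ}  = ᶜ of {β, δ, ε}
  {α, δ, ε}  = {δ, ε} ∪ {α}
  {α, δ, ζ}  = {α, ζ} ∪ {δ}
  {α, ε, ζ}  = ᶜ of {β, γ, δ}
  {β, γ, ε}  = {γ} ∪ {β, ε}
  {β, γ, ζ}  = {β, ζ} ∪ {γ}
  {β, ε, ζ}  = ᶜ of {α, γ, δ}
  {γ, δ, ζ}  = {γ, δ} ∪ {δ, ζ}
  {α, β, δ, ε}  = {β, δ, ε} ∪ {α}
  {α, γ, ε, ζ}  = {α, ζ} ∪ {α, γ, ε}
  {α, δ, ε, ζ}  = {α, ζ} ∪ {δ, ε}
  [61 total]
Iteration 5 (3 new):
  {α, β, δ}  = {β} ∪ {α, δ}
  {γ, ε, ζ}  = {ε, ζ} ∪ {γ, ε}
  {β, γ, ε, ζ}  = ᶜ of {α, δ}
  [64 total]
Iteration 6: closed — nothing new.

Hence σ(𝒜) has 64 members: { {}, {α}, {β}, {γ}, {δ}, {ε}, {ζ}, {α, β}, {α, γ}, {α, δ}, {α, ε}, {α, ζ}, {β, γ}, {β, δ}, {β, ε}, {β, ζ}, {γ, δ}, {γ, ε}, {γ, ζ}, {δ, ε}, {δ, ζ}, {ε, ζ}, {α, β, γ}, {α, β, δ}, {α, β, ε}, {α, β, ζ}, {α, γ, δ}, {α, γ, ε}, {α, γ, ζ}, {α, δ, ε}, {α, δ, ζ}, {α, ε, ζ}, {β, γ, δ}, {β, γ, ε}, {β, γ, ζ}, {β, δ, ε}, {β, δ, ζ}, {β, ε, ζ}, {γ, δ, ε}, {γ, δ, ζ}, {γ, ε, ζ}, {δ, ε, ζ}, {α, β, γ, δ}, {α, β, γ, ε}, {α, β, γ, ζ}, {α, β, δ, ε}, {α, β, δ, ζ}, {α, β, ε, ζ}, {α, γ, δ, ε}, {α, γ, δ, ζ}, {α, γ, ε, ζ}, {α, δ, ε, ζ}, {β, γ, δ, ε}, {β, γ, δ, ζ}, {β, γ, ε, ζ}, {β, δ, ε, ζ}, {γ, δ, ε, ζ}, {α, β, γ, δ, ε}, {α, β, γ, δ, ζ}, {α, β, γ, ε, ζ}, {α, β, δ, ε, ζ}, {α, γ, δ, ε, ζ}, {β, γ, δ, ε, ζ}, Ω }.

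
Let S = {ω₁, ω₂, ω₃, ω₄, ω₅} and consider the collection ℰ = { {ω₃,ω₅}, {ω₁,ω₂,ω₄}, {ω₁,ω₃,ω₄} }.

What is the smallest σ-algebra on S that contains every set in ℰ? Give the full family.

σ(ℰ) = { {}, {ω₂}, {ω₃}, {ω₅}, {ω₁,ω₄}, {ω₂,ω₃}, {ω₂,ω₅}, {ω₃,ω₅}, {ω₁,ω₂,ω₄}, {ω₁,ω₃,ω₄}, {ω₁,ω₄,ω₅}, {ω₂,ω₃,ω₅}, {ω₁,ω₂,ω₃,ω₄}, {ω₁,ω₂,ω₄,ω₅}, {ω₁,ω₃,ω₄,ω₅}, S }

Working:
Seed the family with ℰ together with ∅ and S: { {}, {ω₃,ω₅}, {ω₁,ω₂,ω₄}, {ω₁,ω₃,ω₄}, S }.
Pass 1: 3 new —
  {ω₂,ω₅}  = {ω₁,ω₃,ω₄}ᶜ
  {ω₁,ω₂,ω₃,ω₄}  = {ω₁,ω₃,ω₄} ∪ {ω₁,ω₂,ω₄}
  {ω₁,ω₃,ω₄,ω₅}  = {ω₁,ω₃,ω₄} ∪ {ω₃,ω₅}
Pass 2: 4 new —
  {ω₂}  = {ω₁,ω₃,ω₄,ω₅}ᶜ
  {ω₅}  = {ω₁,ω₂,ω₃,ω₄}ᶜ
  {ω₂,ω₃,ω₅}  = {ω₃,ω₅} ∪ {ω₂,ω₅}
  {ω₁,ω₂,ω₄,ω₅}  = {ω₂,ω₅} ∪ {ω₁,ω₂,ω₄}
Pass 3: 2 new —
  {ω₃}  = {ω₁,ω₂,ω₄,ω₅}ᶜ
  {ω₁,ω₄}  = {ω₂,ω₃,ω₅}ᶜ
Pass 4: +2 →
  {ω₂,ω₃}  = {ω₃} ∪ {ω₂}
  {ω₁,ω₄,ω₅}  = {ω₁,ω₄} ∪ {ω₅}
Pass 5 adds nothing — fixpoint reached.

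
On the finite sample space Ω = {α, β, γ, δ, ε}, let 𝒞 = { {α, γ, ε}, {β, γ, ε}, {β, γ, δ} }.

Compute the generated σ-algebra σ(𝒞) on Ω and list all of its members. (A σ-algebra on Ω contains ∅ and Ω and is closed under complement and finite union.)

Initial family (5 sets): { ∅, {α, γ, ε}, {β, γ, δ}, {β, γ, ε}, Ω }.
Iteration 1 adds 5:
  {α, δ}  = {β, γ, ε}ᶜ
  {α, ε}  = {β, γ, δ}ᶜ
  {β, δ}  = {α, γ, ε}ᶜ
  {α, β, γ, ε}  = {β, γ, ε} ∪ {α, γ, ε}
  {β, γ, δ, ε}  = {β, γ, ε} ∪ {β, γ, δ}
Iteration 2: +7 →
  {α}  = {β, γ, δ, ε}ᶜ
  {δ}  = {α, β, γ, ε}ᶜ
  {α, β, δ}  = {α, δ} ∪ {β, δ}
  {α, δ, ε}  = {α, δ} ∪ {α, ε}
  {α, β, γ, δ}  = {β, γ, δ} ∪ {α, δ}
  {α, β, δ, ε}  = {α, ε} ∪ {β, δ}
  {α, γ, δ, ε}  = {α, γ, ε} ∪ {α, δ}
Iteration 3: 5 new —
  {β}  = {α, γ, δ, ε}ᶜ
  {γ}  = {α, β, δ, ε}ᶜ
  {ε}  = {α, β, γ, δ}ᶜ
  {β, γ}  = {α, δ, ε}ᶜ
  {γ, ε}  = {α, β, δ}ᶜ
Iteration 4: +10 →
  {α, β}  = {β} ∪ {α}
  {α, γ}  = {γ} ∪ {α}
  {β, ε}  = {β} ∪ {ε}
  {γ, δ}  = {γ} ∪ {δ}
  {δ, ε}  = {ε} ∪ {δ}
  {α, β, γ}  = {β, γ} ∪ {α}
  {α, β, ε}  = {β} ∪ {α, ε}
  {α, γ, δ}  = {γ} ∪ {α, δ}
  {β, δ, ε}  = {ε} ∪ {β, δ}
  {γ, δ, ε}  = {δ} ∪ {γ, ε}
Iteration 5: already closed under ᶜ and ∪.

σ(𝒞) = { ∅, {α}, {β}, {γ}, {δ}, {ε}, {α, β}, {α, γ}, {α, δ}, {α, ε}, {β, γ}, {β, δ}, {β, ε}, {γ, δ}, {γ, ε}, {δ, ε}, {α, β, γ}, {α, β, δ}, {α, β, ε}, {α, γ, δ}, {α, γ, ε}, {α, δ, ε}, {β, γ, δ}, {β, γ, ε}, {β, δ, ε}, {γ, δ, ε}, {α, β, γ, δ}, {α, β, γ, ε}, {α, β, δ, ε}, {α, γ, δ, ε}, {β, γ, δ, ε}, Ω }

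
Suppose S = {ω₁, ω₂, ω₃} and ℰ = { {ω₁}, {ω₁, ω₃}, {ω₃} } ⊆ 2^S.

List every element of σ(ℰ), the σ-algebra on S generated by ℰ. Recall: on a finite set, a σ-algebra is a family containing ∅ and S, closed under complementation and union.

Initial family (5 sets): { {}, {ω₁}, {ω₃}, {ω₁, ω₃}, S }.
Pass 1 adds 3:
  {ω₂}  = S∖{ω₁, ω₃}
  {ω₁, ω₂}  = S∖{ω₃}
  {ω₂, ω₃}  = S∖{ω₁}
  [8 total]
Pass 2: closed — nothing new.

σ(ℰ) = { {}, {ω₁}, {ω₂}, {ω₃}, {ω₁, ω₂}, {ω₁, ω₃}, {ω₂, ω₃}, S }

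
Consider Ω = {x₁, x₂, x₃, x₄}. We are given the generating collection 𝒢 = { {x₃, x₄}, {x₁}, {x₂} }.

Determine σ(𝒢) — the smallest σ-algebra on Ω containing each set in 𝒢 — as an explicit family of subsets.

Start: 𝒢 ∪ {∅, Ω} = { ∅, {x₁}, {x₂}, {x₃, x₄}, Ω }.
Round 1 (3 new):
  {x₁, x₂}  = complement {x₃, x₄}
  {x₁, x₃, x₄}  = complement {x₂}
  {x₂, x₃, x₄}  = complement {x₁}
  — 8 sets.
Round 2: no new sets; the family is a σ-algebra.

Therefore σ(𝒢) = { ∅, {x₁}, {x₂}, {x₁, x₂}, {x₃, x₄}, {x₁, x₃, x₄}, {x₂, x₃, x₄}, Ω } (|σ(𝒢)| = 8).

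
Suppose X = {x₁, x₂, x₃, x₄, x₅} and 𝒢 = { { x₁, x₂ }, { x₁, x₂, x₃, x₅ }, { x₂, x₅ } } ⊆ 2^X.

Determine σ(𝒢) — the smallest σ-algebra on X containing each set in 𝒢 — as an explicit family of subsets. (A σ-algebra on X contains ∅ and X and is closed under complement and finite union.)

Begin from { ∅, { x₁, x₂ }, { x₂, x₅ }, { x₁, x₂, x₃, x₅ }, X } (that is, 𝒢 plus ∅ and X).
Round 1 (4 new):
  { x₄ }  = X∖{ x₁, x₂, x₃, x₅ }
  { x₁, x₂, x₅ }  = { x₂, x₅ } ∪ { x₁, x₂ }
  { x₁, x₃, x₄ }  = X∖{ x₂, x₅ }
  { x₃, x₄, x₅ }  = X∖{ x₁, x₂ }
  (now 9)
Round 2: +7 →
  { x₃, x₄ }  = X∖{ x₁, x₂, x₅ }
  { x₁, x₂, x₄ }  = { x₁, x₂ } ∪ { x₄ }
  { x₂, x₄, x₅ }  = { x₂, x₅ } ∪ { x₄ }
  { x₁, x₂, x₃, x₄ }  = { x₁, x₂ } ∪ { x₁, x₃, x₄ }
  { x₁, x₂, x₄, x₅ }  = { x₁, x₂, x₅ } ∪ { x₄ }
  { x₁, x₃, x₄, x₅ }  = { x₃, x₄, x₅ } ∪ { x₁, x₃, x₄ }
  { x₂, x₃, x₄, x₅ }  = { x₂, x₅ } ∪ { x₃, x₄, x₅ }
  (now 16)
Round 3: 6 new —
  { x₁ }  = X∖{ x₂, x₃, x₄, x₅ }
  { x₂ }  = X∖{ x₁, x₃, x₄, x₅ }
  { x₃ }  = X∖{ x₁, x₂, x₄, x₅ }
  { x₅ }  = X∖{ x₁, x₂, x₃, x₄ }
  { x₁, x₃ }  = X∖{ x₂, x₄, x₅ }
  { x₃, x₅ }  = X∖{ x₁, x₂, x₄ }
  (now 22)
Round 4: +9 →
  { x₁, x₄ }  = { x₄ } ∪ { x₁ }
  { x₁, x₅ }  = { x₅ } ∪ { x₁ }
  { x₂, x₃ }  = { x₂ } ∪ { x₃ }
  { x₂, x₄ }  = { x₂ } ∪ { x₄ }
  { x₄, x₅ }  = { x₅ } ∪ { x₄ }
  { x₁, x₂, x₃ }  = { x₁, x₂ } ∪ { x₃ }
  { x₁, x₃, x₅ }  = { x₅ } ∪ { x₁, x₃ }
  { x₂, x₃, x₄ }  = { x₃, x₄ } ∪ { x₂ }
  { x₂, x₃, x₅ }  = { x₂, x₅ } ∪ { x₃ }
  (now 31)
Round 5: 1 new —
  { x₁, x₄, x₅ }  = X∖{ x₂, x₃ }
  (now 32)
Round 6: already closed under ᶜ and ∪.

|σ(𝒢)| = 32.  σ(𝒢) = { ∅, { x₁ }, { x₂ }, { x₃ }, { x₄ }, { x₅ }, { x₁, x₂ }, { x₁, x₃ }, { x₁, x₄ }, { x₁, x₅ }, { x₂, x₃ }, { x₂, x₄ }, { x₂, x₅ }, { x₃, x₄ }, { x₃, x₅ }, { x₄, x₅ }, { x₁, x₂, x₃ }, { x₁, x₂, x₄ }, { x₁, x₂, x₅ }, { x₁, x₃, x₄ }, { x₁, x₃, x₅ }, { x₁, x₄, x₅ }, { x₂, x₃, x₄ }, { x₂, x₃, x₅ }, { x₂, x₄, x₅ }, { x₃, x₄, x₅ }, { x₁, x₂, x₃, x₄ }, { x₁, x₂, x₃, x₅ }, { x₁, x₂, x₄, x₅ }, { x₁, x₃, x₄, x₅ }, { x₂, x₃, x₄, x₅ }, X }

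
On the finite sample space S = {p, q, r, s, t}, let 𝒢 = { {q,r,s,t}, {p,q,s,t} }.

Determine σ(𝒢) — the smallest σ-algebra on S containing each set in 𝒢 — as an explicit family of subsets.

σ(𝒢) (8 sets): { ∅, {p}, {r}, {p,r}, {q,s,t}, {p,q,s,t}, {q,r,s,t}, S }

Working:
Start: 𝒢 ∪ {∅, S} = { ∅, {p,q,s,t}, {q,r,s,t}, S }.
Pass 1 adds 2:
  {p}  = S∖{q,r,s,t}
  {r}  = S∖{p,q,s,t}
  (now 6)
Pass 2 adds 1:
  {p,r}  = {r} ∪ {p}
  (now 7)
Pass 3: 1 new —
  {q,s,t}  = S∖{p,r}
  (now 8)
After Pass 4 the family is unchanged; done.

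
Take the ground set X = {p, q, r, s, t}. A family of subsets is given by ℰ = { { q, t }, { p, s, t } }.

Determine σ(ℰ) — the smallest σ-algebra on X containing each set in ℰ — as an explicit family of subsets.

Seed the family with ℰ together with ∅ and X: { {}, { q, t }, { p, s, t }, X }.
Step 1: 3 new —
  { q, r }  = complement { p, s, t }
  { p, r, s }  = complement { q, t }
  { p, q, s, t }  = { q, t } ∪ { p, s, t }
  [7 total]
Step 2: 4 new —
  { r }  = complement { p, q, s, t }
  { q, r, t }  = { q, t } ∪ { q, r }
  { p, q, r, s }  = { p, r, s } ∪ { q, r }
  { p, r, s, t }  = { p, s, t } ∪ { p, r, s }
  [11 total]
Step 3: 3 new —
  { q }  = complement { p, r, s, t }
  { t }  = complement { p, q, r, s }
  { p, s }  = complement { q, r, t }
  [14 total]
Step 4 adds 2:
  { r, t }  = { r } ∪ { t }
  { p, q, s }  = { p, s } ∪ { q }
  [16 total]
After Step 5 the family is unchanged; done.

Hence σ(ℰ) has 16 members: { {}, { q }, { r }, { t }, { p, s }, { q, r }, { q, t }, { r, t }, { p, q, s }, { p, r, s }, { p, s, t }, { q, r, t }, { p, q, r, s }, { p, q, s, t }, { p, r, s, t }, X }.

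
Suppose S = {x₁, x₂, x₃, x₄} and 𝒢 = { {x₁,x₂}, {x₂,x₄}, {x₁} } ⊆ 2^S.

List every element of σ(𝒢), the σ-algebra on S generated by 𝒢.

Answer: σ(𝒢) = { {}, {x₁}, {x₂}, {x₃}, {x₄}, {x₁,x₂}, {x₁,x₃}, {x₁,x₄}, {x₂,x₃}, {x₂,x₄}, {x₃,x₄}, {x₁,x₂,x₃}, {x₁,x₂,x₄}, {x₁,x₃,x₄}, {x₂,x₃,x₄}, S }

Trace:
Take S₀ = 𝒢 ∪ {∅, S} = { {}, {x₁}, {x₁,x₂}, {x₂,x₄}, S }.
Round 1 (4 new):
  {x₁,x₃}  = S∖{x₂,x₄}
  {x₃,x₄}  = S∖{x₁,x₂}
  {x₁,x₂,x₄}  = {x₁,x₂} ∪ {x₂,x₄}
  {x₂,x₃,x₄}  = S∖{x₁}
  [9 total]
Round 2 adds 3:
  {x₃}  = S∖{x₁,x₂,x₄}
  {x₁,x₂,x₃}  = {x₁,x₂} ∪ {x₁,x₃}
  {x₁,x₃,x₄}  = {x₃,x₄} ∪ {x₁,x₃}
  [12 total]
Round 3: 2 new —
  {x₂}  = S∖{x₁,x₃,x₄}
  {x₄}  = S∖{x₁,x₂,x₃}
  [14 total]
Round 4: +2 →
  {x₁,x₄}  = {x₄} ∪ {x₁}
  {x₂,x₃}  = {x₃} ∪ {x₂}
  [16 total]
Round 5: already closed under ᶜ and ∪.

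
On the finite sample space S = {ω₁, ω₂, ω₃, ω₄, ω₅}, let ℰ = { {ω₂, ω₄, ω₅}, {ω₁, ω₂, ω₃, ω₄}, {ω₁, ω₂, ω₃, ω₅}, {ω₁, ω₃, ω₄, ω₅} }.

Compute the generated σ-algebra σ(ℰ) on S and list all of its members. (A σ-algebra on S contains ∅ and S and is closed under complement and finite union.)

Answer: σ(ℰ) = { {}, {ω₂}, {ω₄}, {ω₅}, {ω₁, ω₃}, {ω₂, ω₄}, {ω₂, ω₅}, {ω₄, ω₅}, {ω₁, ω₂, ω₃}, {ω₁, ω₃, ω₄}, {ω₁, ω₃, ω₅}, {ω₂, ω₄, ω₅}, {ω₁, ω₂, ω₃, ω₄}, {ω₁, ω₂, ω₃, ω₅}, {ω₁, ω₃, ω₄, ω₅}, S }

Derivation:
Take S₀ = ℰ ∪ {∅, S} = { {}, {ω₂, ω₄, ω₅}, {ω₁, ω₂, ω₃, ω₄}, {ω₁, ω₂, ω₃, ω₅}, {ω₁, ω₃, ω₄, ω₅}, S }.
Pass 1: 4 new —
  {ω₂}  = S∖{ω₁, ω₃, ω₄, ω₅}
  {ω₄}  = S∖{ω₁, ω₂, ω₃, ω₅}
  {ω₅}  = S∖{ω₁, ω₂, ω₃, ω₄}
  {ω₁, ω₃}  = S∖{ω₂, ω₄, ω₅}
  (now 10)
Pass 2 (6 new):
  {ω₂, ω₄}  = {ω₂} ∪ {ω₄}
  {ω₂, ω₅}  = {ω₂} ∪ {ω₅}
  {ω₄, ω₅}  = {ω₅} ∪ {ω₄}
  {ω₁, ω₂, ω₃}  = {ω₂} ∪ {ω₁, ω₃}
  {ω₁, ω₃, ω₄}  = {ω₁, ω₃} ∪ {ω₄}
  {ω₁, ω₃, ω₅}  = {ω₅} ∪ {ω₁, ω₃}
  (now 16)
Pass 3 adds nothing — fixpoint reached.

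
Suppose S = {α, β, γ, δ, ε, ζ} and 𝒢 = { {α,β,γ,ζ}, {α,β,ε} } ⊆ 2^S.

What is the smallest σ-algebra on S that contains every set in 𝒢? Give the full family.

σ(𝒢) (16 sets): { {}, {δ}, {ε}, {α,β}, {γ,ζ}, {δ,ε}, {α,β,δ}, {α,β,ε}, {γ,δ,ζ}, {γ,ε,ζ}, {α,β,γ,ζ}, {α,β,δ,ε}, {γ,δ,ε,ζ}, {α,β,γ,δ,ζ}, {α,β,γ,ε,ζ}, S }

Derivation:
Take S₀ = 𝒢 ∪ {∅, S} = { {}, {α,β,ε}, {α,β,γ,ζ}, S }.
Pass 1: 3 new —
  {δ,ε}  = complement {α,β,γ,ζ}
  {γ,δ,ζ}  = complement {α,β,ε}
  {α,β,γ,ε,ζ}  = {α,β,γ,ζ} ∪ {α,β,ε}
  — 7 sets.
Pass 2. New:
  {δ}  = complement {α,β,γ,ε,ζ}
  {α,β,δ,ε}  = {δ,ε} ∪ {α,β,ε}
  {γ,δ,ε,ζ}  = {δ,ε} ∪ {γ,δ,ζ}
  {α,β,γ,δ,ζ}  = {γ,δ,ζ} ∪ {α,β,γ,ζ}
  — 11 sets.
Pass 3: +3 →
  {ε}  = complement {α,β,γ,δ,ζ}
  {α,β}  = complement {γ,δ,ε,ζ}
  {γ,ζ}  = complement {α,β,δ,ε}
  — 14 sets.
Pass 4 adds 2:
  {α,β,δ}  = {α,β} ∪ {δ}
  {γ,ε,ζ}  = {γ,ζ} ∪ {ε}
  — 16 sets.
Pass 5: closed — nothing new.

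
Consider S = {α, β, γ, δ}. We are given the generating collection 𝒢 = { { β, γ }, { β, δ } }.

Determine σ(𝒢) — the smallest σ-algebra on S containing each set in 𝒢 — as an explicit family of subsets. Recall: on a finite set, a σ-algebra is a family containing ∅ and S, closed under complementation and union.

Start: 𝒢 ∪ {∅, S} = { {  }, { β, γ }, { β, δ }, S }.
Iteration 1: +3 →
  { α, γ }  = complement { β, δ }
  { α, δ }  = complement { β, γ }
  { β, γ, δ }  = { β, δ } ∪ { β, γ }
  |family| = 7
Iteration 2 adds 4:
  { α }  = complement { β, γ, δ }
  { α, β, γ }  = { β, γ } ∪ { α, γ }
  { α, β, δ }  = { α, δ } ∪ { β, δ }
  { α, γ, δ }  = { α, δ } ∪ { α, γ }
  |family| = 11
Iteration 3. New:
  { β }  = complement { α, γ, δ }
  { γ }  = complement { α, β, δ }
  { δ }  = complement { α, β, γ }
  |family| = 14
Iteration 4 adds 2:
  { α, β }  = { β } ∪ { α }
  { γ, δ }  = { γ } ∪ { δ }
  |family| = 16
Iteration 5 adds nothing — fixpoint reached.

σ(𝒢) = { {  }, { α }, { β }, { γ }, { δ }, { α, β }, { α, γ }, { α, δ }, { β, γ }, { β, δ }, { γ, δ }, { α, β, γ }, { α, β, δ }, { α, γ, δ }, { β, γ, δ }, S }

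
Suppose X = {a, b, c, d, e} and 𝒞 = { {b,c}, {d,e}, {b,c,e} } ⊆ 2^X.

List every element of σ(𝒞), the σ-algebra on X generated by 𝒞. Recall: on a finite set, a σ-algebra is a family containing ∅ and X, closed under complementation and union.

σ(𝒞) (16 sets): { ∅, {a}, {d}, {e}, {a,d}, {a,e}, {b,c}, {d,e}, {a,b,c}, {a,d,e}, {b,c,d}, {b,c,e}, {a,b,c,d}, {a,b,c,e}, {b,c,d,e}, X }

Check:
Initial family (5 sets): { ∅, {b,c}, {d,e}, {b,c,e}, X }.
Step 1 adds 4:
  {a,d}  = X∖{b,c,e}
  {a,b,c}  = X∖{d,e}
  {a,d,e}  = X∖{b,c}
  {b,c,d,e}  = {d,e} ∪ {b,c,e}
  |family| = 9
Step 2. New:
  {a}  = X∖{b,c,d,e}
  {a,b,c,d}  = {a,b,c} ∪ {a,d}
  {a,b,c,e}  = {a,b,c} ∪ {b,c,e}
  |family| = 12
Step 3 (2 new):
  {d}  = X∖{a,b,c,e}
  {e}  = X∖{a,b,c,d}
  |family| = 14
Step 4. New:
  {a,e}  = {e} ∪ {a}
  {b,c,d}  = {b,c} ∪ {d}
  |family| = 16
Step 5: stable.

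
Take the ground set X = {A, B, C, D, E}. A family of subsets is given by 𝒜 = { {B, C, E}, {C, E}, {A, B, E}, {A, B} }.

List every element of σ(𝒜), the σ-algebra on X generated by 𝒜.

Answer: σ(𝒜) = { ∅, {A}, {B}, {C}, {D}, {E}, {A, B}, {A, C}, {A, D}, {A, E}, {B, C}, {B, D}, {B, E}, {C, D}, {C, E}, {D, E}, {A, B, C}, {A, B, D}, {A, B, E}, {A, C, D}, {A, C, E}, {A, D, E}, {B, C, D}, {B, C, E}, {B, D, E}, {C, D, E}, {A, B, C, D}, {A, B, C, E}, {A, B, D, E}, {A, C, D, E}, {B, C, D, E}, X }

Derivation:
Seed the family with 𝒜 together with ∅ and X: { ∅, {A, B}, {C, E}, {A, B, E}, {B, C, E}, X }.
Step 1: 5 new —
  {A, D}  = X∖{B, C, E}
  {C, D}  = X∖{A, B, E}
  {A, B, D}  = X∖{C, E}
  {C, D, E}  = X∖{A, B}
  {A, B, C, E}  = {A, B, E} ∪ {B, C, E}
  — 11 sets.
Step 2. New:
  {D}  = X∖{A, B, C, E}
  {A, C, D}  = {C, D} ∪ {A, D}
  {A, B, C, D}  = {C, D} ∪ {A, B}
  {A, B, D, E}  = {A, B, D} ∪ {A, B, E}
  {A, C, D, E}  = {C, D, E} ∪ {A, D}
  {B, C, D, E}  = {C, D, E} ∪ {B, C, E}
  — 17 sets.
Step 3 (5 new):
  {A}  = X∖{B, C, D, E}
  {B}  = X∖{A, C, D, E}
  {C}  = X∖{A, B, D, E}
  {E}  = X∖{A, B, C, D}
  {B, E}  = X∖{A, C, D}
  — 22 sets.
Step 4. New:
  {A, C}  = {C} ∪ {A}
  {A, E}  = {E} ∪ {A}
  {B, C}  = {B} ∪ {C}
  {B, D}  = {B} ∪ {D}
  {D, E}  = {E} ∪ {D}
  {A, B, C}  = {A, B} ∪ {C}
  {A, C, E}  = {C, E} ∪ {A}
  {A, D, E}  = {E} ∪ {A, D}
  {B, C, D}  = {C, D} ∪ {B}
  {B, D, E}  = {B, E} ∪ {D}
  — 32 sets.
Step 5: already closed under ᶜ and ∪.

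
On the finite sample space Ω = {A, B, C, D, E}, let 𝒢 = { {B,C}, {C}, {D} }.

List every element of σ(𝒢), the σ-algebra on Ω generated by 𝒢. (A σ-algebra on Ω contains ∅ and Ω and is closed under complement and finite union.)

σ(𝒢) = { ∅, {B}, {C}, {D}, {A,E}, {B,C}, {B,D}, {C,D}, {A,B,E}, {A,C,E}, {A,D,E}, {B,C,D}, {A,B,C,E}, {A,B,D,E}, {A,C,D,E}, Ω }

Working:
Start: 𝒢 ∪ {∅, Ω} = { ∅, {C}, {D}, {B,C}, Ω }.
Pass 1: 5 new —
  {C,D}  = {C} ∪ {D}
  {A,D,E}  = Ω∖{B,C}
  {B,C,D}  = {B,C} ∪ {D}
  {A,B,C,E}  = Ω∖{D}
  {A,B,D,E}  = Ω∖{C}
Pass 2. New:
  {A,E}  = Ω∖{B,C,D}
  {A,B,E}  = Ω∖{C,D}
  {A,C,D,E}  = {A,D,E} ∪ {C,D}
Pass 3: 2 new —
  {B}  = Ω∖{A,C,D,E}
  {A,C,E}  = {C} ∪ {A,E}
Pass 4 adds 1:
  {B,D}  = Ω∖{A,C,E}
Pass 5: already closed under ᶜ and ∪.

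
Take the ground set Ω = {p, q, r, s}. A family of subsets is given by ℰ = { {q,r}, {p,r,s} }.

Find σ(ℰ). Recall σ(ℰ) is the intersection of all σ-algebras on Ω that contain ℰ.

Take S₀ = ℰ ∪ {∅, Ω} = { {}, {q,r}, {p,r,s}, Ω }.
Iteration 1 adds 2:
  {q}  = ᶜ of {p,r,s}
  {p,s}  = ᶜ of {q,r}
Iteration 2 adds 1:
  {p,q,s}  = {p,s} ∪ {q}
Iteration 3 (1 new):
  {r}  = ᶜ of {p,q,s}
Iteration 4 adds nothing — fixpoint reached.

Therefore σ(ℰ) = { {}, {q}, {r}, {p,s}, {q,r}, {p,q,s}, {p,r,s}, Ω } (|σ(ℰ)| = 8).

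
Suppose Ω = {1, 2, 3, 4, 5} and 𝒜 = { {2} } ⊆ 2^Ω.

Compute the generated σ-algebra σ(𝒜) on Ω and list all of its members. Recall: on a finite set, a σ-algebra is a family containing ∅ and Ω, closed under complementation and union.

σ(𝒜) (4 sets): { {}, {2}, {1, 3, 4, 5}, Ω }

Derivation:
Initial family (3 sets): { {}, {2}, Ω }.
Pass 1 adds 1:
  {1, 3, 4, 5}  = {2}ᶜ
  (now 4)
Pass 2 adds nothing — fixpoint reached.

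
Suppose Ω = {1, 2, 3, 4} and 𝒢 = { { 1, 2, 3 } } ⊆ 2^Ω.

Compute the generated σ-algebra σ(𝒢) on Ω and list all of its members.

Take S₀ = 𝒢 ∪ {∅, Ω} = { {  }, { 1, 2, 3 }, Ω }.
Round 1. New:
  { 4 }  = Ω∖{ 1, 2, 3 }
  (now 4)
Round 2: no new sets; the family is a σ-algebra.

σ(𝒢) = { {  }, { 4 }, { 1, 2, 3 }, Ω }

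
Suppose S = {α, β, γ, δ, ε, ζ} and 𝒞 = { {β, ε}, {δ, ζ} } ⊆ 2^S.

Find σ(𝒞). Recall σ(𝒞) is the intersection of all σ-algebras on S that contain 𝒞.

Answer: σ(𝒞) = { {}, {α, γ}, {β, ε}, {δ, ζ}, {α, β, γ, ε}, {α, γ, δ, ζ}, {β, δ, ε, ζ}, S }

Working:
Initial family (4 sets): { {}, {β, ε}, {δ, ζ}, S }.
Iteration 1: +3 →
  {α, β, γ, ε}  = S∖{δ, ζ}
  {α, γ, δ, ζ}  = S∖{β, ε}
  {β, δ, ε, ζ}  = {β, ε} ∪ {δ, ζ}
Iteration 2 (1 new):
  {α, γ}  = S∖{β, δ, ε, ζ}
After Iteration 3 the family is unchanged; done.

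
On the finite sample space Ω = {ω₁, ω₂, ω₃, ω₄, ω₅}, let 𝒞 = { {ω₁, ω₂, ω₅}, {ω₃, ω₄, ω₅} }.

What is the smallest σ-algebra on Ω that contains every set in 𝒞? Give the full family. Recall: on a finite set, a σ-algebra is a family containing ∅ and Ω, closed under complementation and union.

σ(𝒞) = { ∅, {ω₅}, {ω₁, ω₂}, {ω₃, ω₄}, {ω₁, ω₂, ω₅}, {ω₃, ω₄, ω₅}, {ω₁, ω₂, ω₃, ω₄}, Ω }

Trace:
Begin from { ∅, {ω₁, ω₂, ω₅}, {ω₃, ω₄, ω₅}, Ω } (that is, 𝒞 plus ∅ and Ω).
Round 1 (2 new):
  {ω₁, ω₂}  = {ω₃, ω₄, ω₅}ᶜ
  {ω₃, ω₄}  = {ω₁, ω₂, ω₅}ᶜ
  (now 6)
Round 2. New:
  {ω₁, ω₂, ω₃, ω₄}  = {ω₃, ω₄} ∪ {ω₁, ω₂}
  (now 7)
Round 3 (1 new):
  {ω₅}  = {ω₁, ω₂, ω₃, ω₄}ᶜ
  (now 8)
Round 4: closed — nothing new.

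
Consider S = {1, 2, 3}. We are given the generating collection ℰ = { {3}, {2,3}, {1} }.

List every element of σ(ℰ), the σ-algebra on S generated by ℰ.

Take S₀ = ℰ ∪ {∅, S} = { {}, {1}, {3}, {2,3}, S }.
Iteration 1. New:
  {1,2}  = ᶜ of {3}
  {1,3}  = {3} ∪ {1}
Iteration 2: 1 new —
  {2}  = ᶜ of {1,3}
Iteration 3: stable.

σ(ℰ) = { {}, {1}, {2}, {3}, {1,2}, {1,3}, {2,3}, S }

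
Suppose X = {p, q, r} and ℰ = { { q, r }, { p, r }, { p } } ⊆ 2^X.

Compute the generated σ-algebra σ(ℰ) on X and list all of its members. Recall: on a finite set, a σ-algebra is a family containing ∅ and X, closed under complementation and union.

Initial family (5 sets): { {}, { p }, { p, r }, { q, r }, X }.
Step 1: 1 new —
  { q }  = { p, r }ᶜ
Step 2: 1 new —
  { p, q }  = { q } ∪ { p }
Step 3: 1 new —
  { r }  = { p, q }ᶜ
After Step 4 the family is unchanged; done.

Hence σ(ℰ) has 8 members: { {}, { p }, { q }, { r }, { p, q }, { p, r }, { q, r }, X }.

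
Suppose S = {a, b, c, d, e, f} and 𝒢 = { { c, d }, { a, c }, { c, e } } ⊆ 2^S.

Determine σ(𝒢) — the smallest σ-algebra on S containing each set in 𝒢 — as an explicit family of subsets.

σ(𝒢) (32 sets): { {  }, { a }, { c }, { d }, { e }, { a, c }, { a, d }, { a, e }, { b, f }, { c, d }, { c, e }, { d, e }, { a, b, f }, { a, c, d }, { a, c, e }, { a, d, e }, { b, c, f }, { b, d, f }, { b, e, f }, { c, d, e }, { a, b, c, f }, { a, b, d, f }, { a, b, e, f }, { a, c, d, e }, { b, c, d, f }, { b, c, e, f }, { b, d, e, f }, { a, b, c, d, f }, { a, b, c, e, f }, { a, b, d, e, f }, { b, c, d, e, f }, S }

Check:
Begin from { {  }, { a, c }, { c, d }, { c, e }, S } (that is, 𝒢 plus ∅ and S).
Round 1: +6 →
  { a, c, d }  = { c, d } ∪ { a, c }
  { a, c, e }  = { a, c } ∪ { c, e }
  { c, d, e }  = { c, d } ∪ { c, e }
  { a, b, d, f }  = ᶜ of { c, e }
  { a, b, e, f }  = ᶜ of { c, d }
  { b, d, e, f }  = ᶜ of { a, c }
  [11 total]
Round 2: 8 new —
  { a, b, f }  = ᶜ of { c, d, e }
  { b, d, f }  = ᶜ of { a, c, e }
  { b, e, f }  = ᶜ of { a, c, d }
  { a, c, d, e }  = { c, d, e } ∪ { a, c, e }
  { a, b, c, d, f }  = { c, d } ∪ { a, b, d, f }
  { a, b, c, e, f }  = { a, c, e } ∪ { a, b, e, f }
  { a, b, d, e, f }  = { a, b, d, f } ∪ { b, d, e, f }
  { b, c, d, e, f }  = { c, d, e } ∪ { b, d, e, f }
  [19 total]
Round 3: +8 →
  { a }  = ᶜ of { b, c, d, e, f }
  { c }  = ᶜ of { a, b, d, e, f }
  { d }  = ᶜ of { a, b, c, e, f }
  { e }  = ᶜ of { a, b, c, d, f }
  { b, f }  = ᶜ of { a, c, d, e }
  { a, b, c, f }  = { a, c } ∪ { a, b, f }
  { b, c, d, f }  = { b, d, f } ∪ { c, d }
  { b, c, e, f }  = { c, e } ∪ { b, e, f }
  [27 total]
Round 4 (4 new):
  { a, d }  = ᶜ of { b, c, e, f }
  { a, e }  = ᶜ of { b, c, d, f }
  { d, e }  = ᶜ of { a, b, c, f }
  { b, c, f }  = { b, f } ∪ { c }
  [31 total]
Round 5: 1 new —
  { a, d, e }  = ᶜ of { b, c, f }
  [32 total]
Round 6: already closed under ᶜ and ∪.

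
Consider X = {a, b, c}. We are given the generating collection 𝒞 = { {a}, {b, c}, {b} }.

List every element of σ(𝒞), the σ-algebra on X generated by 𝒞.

σ(𝒞) = { ∅, {a}, {b}, {c}, {a, b}, {a, c}, {b, c}, X }

Trace:
Seed the family with 𝒞 together with ∅ and X: { ∅, {a}, {b}, {b, c}, X }.
Iteration 1: +2 →
  {a, b}  = {b} ∪ {a}
  {a, c}  = complement {b}
  (now 7)
Iteration 2 (1 new):
  {c}  = complement {a, b}
  (now 8)
After Iteration 3 the family is unchanged; done.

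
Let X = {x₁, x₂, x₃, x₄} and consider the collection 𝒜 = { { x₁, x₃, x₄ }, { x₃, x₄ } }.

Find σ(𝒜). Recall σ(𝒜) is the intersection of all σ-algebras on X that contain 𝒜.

σ(𝒜) (8 sets): { ∅, { x₁ }, { x₂ }, { x₁, x₂ }, { x₃, x₄ }, { x₁, x₃, x₄ }, { x₂, x₃, x₄ }, X }

Trace:
Seed the family with 𝒜 together with ∅ and X: { ∅, { x₃, x₄ }, { x₁, x₃, x₄ }, X }.
Round 1 (2 new):
  { x₂ }  = X∖{ x₁, x₃, x₄ }
  { x₁, x₂ }  = X∖{ x₃, x₄ }
  — 6 sets.
Round 2: +1 →
  { x₂, x₃, x₄ }  = { x₃, x₄ } ∪ { x₂ }
  — 7 sets.
Round 3 (1 new):
  { x₁ }  = X∖{ x₂, x₃, x₄ }
  — 8 sets.
Round 4: already closed under ᶜ and ∪.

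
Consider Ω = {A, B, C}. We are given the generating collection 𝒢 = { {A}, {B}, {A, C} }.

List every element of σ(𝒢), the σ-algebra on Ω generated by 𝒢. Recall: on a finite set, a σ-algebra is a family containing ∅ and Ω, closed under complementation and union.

σ(𝒢) (8 sets): { ∅, {A}, {B}, {C}, {A, B}, {A, C}, {B, C}, Ω }

Check:
Initial family (5 sets): { ∅, {A}, {B}, {A, C}, Ω }.
Iteration 1 adds 2:
  {A, B}  = {B} ∪ {A}
  {B, C}  = {A}ᶜ
  — 7 sets.
Iteration 2. New:
  {C}  = {A, B}ᶜ
  — 8 sets.
Iteration 3: closed — nothing new.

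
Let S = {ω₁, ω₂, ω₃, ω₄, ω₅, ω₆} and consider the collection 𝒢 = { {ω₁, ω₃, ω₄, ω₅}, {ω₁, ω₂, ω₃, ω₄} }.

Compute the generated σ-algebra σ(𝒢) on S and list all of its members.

σ(𝒢) (16 sets): { ∅, {ω₂}, {ω₅}, {ω₆}, {ω₂, ω₅}, {ω₂, ω₆}, {ω₅, ω₆}, {ω₁, ω₃, ω₄}, {ω₂, ω₅, ω₆}, {ω₁, ω₂, ω₃, ω₄}, {ω₁, ω₃, ω₄, ω₅}, {ω₁, ω₃, ω₄, ω₆}, {ω₁, ω₂, ω₃, ω₄, ω₅}, {ω₁, ω₂, ω₃, ω₄, ω₆}, {ω₁, ω₃, ω₄, ω₅, ω₆}, S }

Working:
Initial family (4 sets): { ∅, {ω₁, ω₂, ω₃, ω₄}, {ω₁, ω₃, ω₄, ω₅}, S }.
Round 1: +3 →
  {ω₂, ω₆}  = S∖{ω₁, ω₃, ω₄, ω₅}
  {ω₅, ω₆}  = S∖{ω₁, ω₂, ω₃, ω₄}
  {ω₁, ω₂, ω₃, ω₄, ω₅}  = {ω₁, ω₃, ω₄, ω₅} ∪ {ω₁, ω₂, ω₃, ω₄}
  |family| = 7
Round 2: 4 new —
  {ω₆}  = S∖{ω₁, ω₂, ω₃, ω₄, ω₅}
  {ω₂, ω₅, ω₆}  = {ω₅, ω₆} ∪ {ω₂, ω₆}
  {ω₁, ω₂, ω₃, ω₄, ω₆}  = {ω₂, ω₆} ∪ {ω₁, ω₂, ω₃, ω₄}
  {ω₁, ω₃, ω₄, ω₅, ω₆}  = {ω₁, ω₃, ω₄, ω₅} ∪ {ω₅, ω₆}
  |family| = 11
Round 3 (3 new):
  {ω₂}  = S∖{ω₁, ω₃, ω₄, ω₅, ω₆}
  {ω₅}  = S∖{ω₁, ω₂, ω₃, ω₄, ω₆}
  {ω₁, ω₃, ω₄}  = S∖{ω₂, ω₅, ω₆}
  |family| = 14
Round 4: 2 new —
  {ω₂, ω₅}  = {ω₂} ∪ {ω₅}
  {ω₁, ω₃, ω₄, ω₆}  = {ω₁, ω₃, ω₄} ∪ {ω₆}
  |family| = 16
Round 5 adds nothing — fixpoint reached.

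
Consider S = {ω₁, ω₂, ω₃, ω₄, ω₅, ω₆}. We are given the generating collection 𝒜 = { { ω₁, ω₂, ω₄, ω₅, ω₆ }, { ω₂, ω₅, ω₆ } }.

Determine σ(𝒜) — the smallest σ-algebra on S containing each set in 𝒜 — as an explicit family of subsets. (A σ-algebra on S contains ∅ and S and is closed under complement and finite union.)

|σ(𝒜)| = 8.  σ(𝒜) = { {}, { ω₃ }, { ω₁, ω₄ }, { ω₁, ω₃, ω₄ }, { ω₂, ω₅, ω₆ }, { ω₂, ω₃, ω₅, ω₆ }, { ω₁, ω₂, ω₄, ω₅, ω₆ }, S }

Trace:
Start: 𝒜 ∪ {∅, S} = { {}, { ω₂, ω₅, ω₆ }, { ω₁, ω₂, ω₄, ω₅, ω₆ }, S }.
Round 1. New:
  { ω₃ }  = complement { ω₁, ω₂, ω₄, ω₅, ω₆ }
  { ω₁, ω₃, ω₄ }  = complement { ω₂, ω₅, ω₆ }
  (now 6)
Round 2: 1 new —
  { ω₂, ω₃, ω₅, ω₆ }  = { ω₃ } ∪ { ω₂, ω₅, ω₆ }
  (now 7)
Round 3. New:
  { ω₁, ω₄ }  = complement { ω₂, ω₃, ω₅, ω₆ }
  (now 8)
Round 4: already closed under ᶜ and ∪.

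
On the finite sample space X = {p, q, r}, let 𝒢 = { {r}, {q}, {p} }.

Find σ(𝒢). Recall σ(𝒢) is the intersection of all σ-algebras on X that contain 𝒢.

Seed the family with 𝒢 together with ∅ and X: { ∅, {p}, {q}, {r}, X }.
Step 1. New:
  {p, q}  = {r}ᶜ
  {p, r}  = {q}ᶜ
  {q, r}  = {p}ᶜ
  [8 total]
Step 2: no new sets; the family is a σ-algebra.

Hence σ(𝒢) has 8 members: { ∅, {p}, {q}, {r}, {p, q}, {p, r}, {q, r}, X }.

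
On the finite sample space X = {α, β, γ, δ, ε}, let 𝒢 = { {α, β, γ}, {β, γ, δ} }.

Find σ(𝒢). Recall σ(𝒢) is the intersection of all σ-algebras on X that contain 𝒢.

σ(𝒢) (16 sets): { {}, {α}, {δ}, {ε}, {α, δ}, {α, ε}, {β, γ}, {δ, ε}, {α, β, γ}, {α, δ, ε}, {β, γ, δ}, {β, γ, ε}, {α, β, γ, δ}, {α, β, γ, ε}, {β, γ, δ, ε}, X }

Working:
Initial family (4 sets): { {}, {α, β, γ}, {β, γ, δ}, X }.
Round 1 (3 new):
  {α, ε}  = ᶜ of {β, γ, δ}
  {δ, ε}  = ᶜ of {α, β, γ}
  {α, β, γ, δ}  = {α, β, γ} ∪ {β, γ, δ}
  (now 7)
Round 2. New:
  {ε}  = ᶜ of {α, β, γ, δ}
  {α, δ, ε}  = {δ, ε} ∪ {α, ε}
  {α, β, γ, ε}  = {α, β, γ} ∪ {α, ε}
  {β, γ, δ, ε}  = {δ, ε} ∪ {β, γ, δ}
  (now 11)
Round 3: +3 →
  {α}  = ᶜ of {β, γ, δ, ε}
  {δ}  = ᶜ of {α, β, γ, ε}
  {β, γ}  = ᶜ of {α, δ, ε}
  (now 14)
Round 4: 2 new —
  {α, δ}  = {δ} ∪ {α}
  {β, γ, ε}  = {β, γ} ∪ {ε}
  (now 16)
Round 5: already closed under ᶜ and ∪.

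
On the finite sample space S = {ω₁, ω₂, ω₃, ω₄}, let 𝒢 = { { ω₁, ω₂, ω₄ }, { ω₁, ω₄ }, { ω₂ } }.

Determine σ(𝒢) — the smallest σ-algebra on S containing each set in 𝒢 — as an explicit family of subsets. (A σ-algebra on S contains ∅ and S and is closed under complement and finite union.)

Begin from { {}, { ω₂ }, { ω₁, ω₄ }, { ω₁, ω₂, ω₄ }, S } (that is, 𝒢 plus ∅ and S).
Round 1 adds 3:
  { ω₃ }  = complement { ω₁, ω₂, ω₄ }
  { ω₂, ω₃ }  = complement { ω₁, ω₄ }
  { ω₁, ω₃, ω₄ }  = complement { ω₂ }
  — 8 sets.
After Round 2 the family is unchanged; done.

Hence σ(𝒢) has 8 members: { {}, { ω₂ }, { ω₃ }, { ω₁, ω₄ }, { ω₂, ω₃ }, { ω₁, ω₂, ω₄ }, { ω₁, ω₃, ω₄ }, S }.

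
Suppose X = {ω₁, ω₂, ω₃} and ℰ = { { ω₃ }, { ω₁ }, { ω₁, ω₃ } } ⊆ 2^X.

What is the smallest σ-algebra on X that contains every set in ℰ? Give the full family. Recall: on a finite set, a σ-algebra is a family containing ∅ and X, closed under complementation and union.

σ(ℰ) (8 sets): { ∅, { ω₁ }, { ω₂ }, { ω₃ }, { ω₁, ω₂ }, { ω₁, ω₃ }, { ω₂, ω₃ }, X }

Derivation:
Begin from { ∅, { ω₁ }, { ω₃ }, { ω₁, ω₃ }, X } (that is, ℰ plus ∅ and X).
Step 1 adds 3:
  { ω₂ }  = ᶜ of { ω₁, ω₃ }
  { ω₁, ω₂ }  = ᶜ of { ω₃ }
  { ω₂, ω₃ }  = ᶜ of { ω₁ }
  (now 8)
Step 2: stable.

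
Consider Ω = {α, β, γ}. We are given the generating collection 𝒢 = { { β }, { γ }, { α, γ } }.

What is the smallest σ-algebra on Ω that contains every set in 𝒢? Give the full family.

Begin from { {  }, { β }, { γ }, { α, γ }, Ω } (that is, 𝒢 plus ∅ and Ω).
Pass 1. New:
  { α, β }  = ᶜ of { γ }
  { β, γ }  = { γ } ∪ { β }
Pass 2: +1 →
  { α }  = ᶜ of { β, γ }
Pass 3: already closed under ᶜ and ∪.

σ(𝒢) = { {  }, { α }, { β }, { γ }, { α, β }, { α, γ }, { β, γ }, Ω }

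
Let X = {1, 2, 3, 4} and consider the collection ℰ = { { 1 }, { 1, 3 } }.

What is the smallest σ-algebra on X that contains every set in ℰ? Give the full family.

Answer: σ(ℰ) = { {  }, { 1 }, { 3 }, { 1, 3 }, { 2, 4 }, { 1, 2, 4 }, { 2, 3, 4 }, X }

Trace:
Seed the family with ℰ together with ∅ and X: { {  }, { 1 }, { 1, 3 }, X }.
Round 1: +2 →
  { 2, 4 }  = ᶜ of { 1, 3 }
  { 2, 3, 4 }  = ᶜ of { 1 }
  — 6 sets.
Round 2: 1 new —
  { 1, 2, 4 }  = { 2, 4 } ∪ { 1 }
  — 7 sets.
Round 3 adds 1:
  { 3 }  = ᶜ of { 1, 2, 4 }
  — 8 sets.
Round 4 adds nothing — fixpoint reached.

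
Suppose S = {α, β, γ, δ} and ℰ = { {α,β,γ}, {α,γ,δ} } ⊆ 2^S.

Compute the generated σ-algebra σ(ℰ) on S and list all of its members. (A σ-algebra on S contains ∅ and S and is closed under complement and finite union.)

Begin from { {}, {α,β,γ}, {α,γ,δ}, S } (that is, ℰ plus ∅ and S).
Round 1: +2 →
  {β}  = complement {α,γ,δ}
  {δ}  = complement {α,β,γ}
  — 6 sets.
Round 2: +1 →
  {β,δ}  = {δ} ∪ {β}
  — 7 sets.
Round 3 (1 new):
  {α,γ}  = complement {β,δ}
  — 8 sets.
Round 4: closed — nothing new.

σ(ℰ) = { {}, {β}, {δ}, {α,γ}, {β,δ}, {α,β,γ}, {α,γ,δ}, S }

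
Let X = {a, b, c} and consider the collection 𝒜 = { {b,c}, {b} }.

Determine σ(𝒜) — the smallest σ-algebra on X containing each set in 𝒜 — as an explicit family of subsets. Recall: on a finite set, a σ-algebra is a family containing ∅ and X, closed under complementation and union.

|σ(𝒜)| = 8.  σ(𝒜) = { {}, {a}, {b}, {c}, {a,b}, {a,c}, {b,c}, X }

Trace:
Seed the family with 𝒜 together with ∅ and X: { {}, {b}, {b,c}, X }.
Round 1: +2 →
  {a}  = {b,c}ᶜ
  {a,c}  = {b}ᶜ
  |family| = 6
Round 2 adds 1:
  {a,b}  = {b} ∪ {a}
  |family| = 7
Round 3: +1 →
  {c}  = {a,b}ᶜ
  |family| = 8
Round 4: no new sets; the family is a σ-algebra.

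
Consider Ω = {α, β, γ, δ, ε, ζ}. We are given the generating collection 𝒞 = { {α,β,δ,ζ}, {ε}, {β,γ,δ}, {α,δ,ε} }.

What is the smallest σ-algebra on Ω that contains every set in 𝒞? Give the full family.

Initial family (6 sets): { ∅, {ε}, {α,δ,ε}, {β,γ,δ}, {α,β,δ,ζ}, Ω }.
Pass 1: +7 →
  {γ,ε}  = {α,β,δ,ζ}ᶜ
  {α,ε,ζ}  = {β,γ,δ}ᶜ
  {β,γ,ζ}  = {α,δ,ε}ᶜ
  {β,γ,δ,ε}  = {β,γ,δ} ∪ {ε}
  {α,β,γ,δ,ε}  = {α,δ,ε} ∪ {β,γ,δ}
  {α,β,γ,δ,ζ}  = {ε}ᶜ
  {α,β,δ,ε,ζ}  = {α,δ,ε} ∪ {α,β,δ,ζ}
Pass 2: 10 new —
  {γ}  = {α,β,δ,ε,ζ}ᶜ
  {ζ}  = {α,β,γ,δ,ε}ᶜ
  {α,ζ}  = {β,γ,δ,ε}ᶜ
  {α,γ,δ,ε}  = {α,δ,ε} ∪ {γ,ε}
  {α,γ,ε,ζ}  = {α,ε,ζ} ∪ {γ,ε}
  {α,δ,ε,ζ}  = {α,δ,ε} ∪ {α,ε,ζ}
  {β,γ,δ,ζ}  = {β,γ,δ} ∪ {β,γ,ζ}
  {β,γ,ε,ζ}  = {β,γ,ζ} ∪ {ε}
  {α,β,γ,ε,ζ}  = {β,γ,ζ} ∪ {α,ε,ζ}
  {β,γ,δ,ε,ζ}  = {β,γ,ζ} ∪ {β,γ,δ,ε}
Pass 3. New:
  {α}  = {β,γ,δ,ε,ζ}ᶜ
  {δ}  = {α,β,γ,ε,ζ}ᶜ
  {α,δ}  = {β,γ,ε,ζ}ᶜ
  {α,ε}  = {β,γ,δ,ζ}ᶜ
  {β,γ}  = {α,δ,ε,ζ}ᶜ
  {β,δ}  = {α,γ,ε,ζ}ᶜ
  {β,ζ}  = {α,γ,δ,ε}ᶜ
  {γ,ζ}  = {ζ} ∪ {γ}
  {ε,ζ}  = {ζ} ∪ {ε}
  {α,γ,ζ}  = {α,ζ} ∪ {γ}
  {γ,ε,ζ}  = {γ,ε} ∪ {ζ}
  {α,β,γ,ζ}  = {α,ζ} ∪ {β,γ,ζ}
  {α,γ,δ,ε,ζ}  = {α,ζ} ∪ {α,γ,δ,ε}
Pass 4 (25 new):
  {β}  = {α,γ,δ,ε,ζ}ᶜ
  {α,γ}  = {α} ∪ {γ}
  {γ,δ}  = {γ} ∪ {δ}
  {δ,ε}  = {α,β,γ,ζ}ᶜ
  {δ,ζ}  = {ζ} ∪ {δ}
  {α,β,γ}  = {α} ∪ {β,γ}
  {α,β,δ}  = {γ,ε,ζ}ᶜ
  {α,β,ζ}  = {α} ∪ {β,ζ}
  {α,γ,δ}  = {γ} ∪ {α,δ}
  {α,γ,ε}  = {α} ∪ {γ,ε}
  {α,δ,ζ}  = {α,ζ} ∪ {α,δ}
  {β,γ,ε}  = {ε} ∪ {β,γ}
  {β,δ,ε}  = {α,γ,ζ}ᶜ
  {β,δ,ζ}  = {β,ζ} ∪ {δ}
  {β,ε,ζ}  = {ε,ζ} ∪ {β,ζ}
  {γ,δ,ε}  = {γ,ε} ∪ {δ}
  {γ,δ,ζ}  = {δ} ∪ {γ,ζ}
  {δ,ε,ζ}  = {ε,ζ} ∪ {δ}
  {α,β,γ,δ}  = {ε,ζ}ᶜ
  {α,β,γ,ε}  = {β,γ} ∪ {α,ε}
  {α,β,δ,ε}  = {γ,ζ}ᶜ
  {α,β,ε,ζ}  = {β,ζ} ∪ {α,ε,ζ}
  {α,γ,δ,ζ}  = {α,γ,ζ} ∪ {α,δ}
  {β,δ,ε,ζ}  = {ε,ζ} ∪ {β,δ}
  {γ,δ,ε,ζ}  = {γ,ε,ζ} ∪ {δ}
Pass 5 adds 3:
  {α,β}  = {γ,δ,ε,ζ}ᶜ
  {β,ε}  = {α,γ,δ,ζ}ᶜ
  {α,β,ε}  = {γ,δ,ζ}ᶜ
Pass 6: already closed under ᶜ and ∪.

Hence σ(𝒞) has 64 members: { ∅, {α}, {β}, {γ}, {δ}, {ε}, {ζ}, {α,β}, {α,γ}, {α,δ}, {α,ε}, {α,ζ}, {β,γ}, {β,δ}, {β,ε}, {β,ζ}, {γ,δ}, {γ,ε}, {γ,ζ}, {δ,ε}, {δ,ζ}, {ε,ζ}, {α,β,γ}, {α,β,δ}, {α,β,ε}, {α,β,ζ}, {α,γ,δ}, {α,γ,ε}, {α,γ,ζ}, {α,δ,ε}, {α,δ,ζ}, {α,ε,ζ}, {β,γ,δ}, {β,γ,ε}, {β,γ,ζ}, {β,δ,ε}, {β,δ,ζ}, {β,ε,ζ}, {γ,δ,ε}, {γ,δ,ζ}, {γ,ε,ζ}, {δ,ε,ζ}, {α,β,γ,δ}, {α,β,γ,ε}, {α,β,γ,ζ}, {α,β,δ,ε}, {α,β,δ,ζ}, {α,β,ε,ζ}, {α,γ,δ,ε}, {α,γ,δ,ζ}, {α,γ,ε,ζ}, {α,δ,ε,ζ}, {β,γ,δ,ε}, {β,γ,δ,ζ}, {β,γ,ε,ζ}, {β,δ,ε,ζ}, {γ,δ,ε,ζ}, {α,β,γ,δ,ε}, {α,β,γ,δ,ζ}, {α,β,γ,ε,ζ}, {α,β,δ,ε,ζ}, {α,γ,δ,ε,ζ}, {β,γ,δ,ε,ζ}, Ω }.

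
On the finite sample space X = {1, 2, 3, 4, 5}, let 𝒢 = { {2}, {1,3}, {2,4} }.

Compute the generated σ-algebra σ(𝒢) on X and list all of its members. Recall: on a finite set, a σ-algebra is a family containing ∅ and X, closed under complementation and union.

Begin from { ∅, {2}, {1,3}, {2,4}, X } (that is, 𝒢 plus ∅ and X).
Step 1 adds 5:
  {1,2,3}  = {1,3} ∪ {2}
  {1,3,5}  = {2,4}ᶜ
  {2,4,5}  = {1,3}ᶜ
  {1,2,3,4}  = {1,3} ∪ {2,4}
  {1,3,4,5}  = {2}ᶜ
  — 10 sets.
Step 2 (3 new):
  {5}  = {1,2,3,4}ᶜ
  {4,5}  = {1,2,3}ᶜ
  {1,2,3,5}  = {1,2,3} ∪ {1,3,5}
  — 13 sets.
Step 3 adds 2:
  {4}  = {1,2,3,5}ᶜ
  {2,5}  = {2} ∪ {5}
  — 15 sets.
Step 4: +1 →
  {1,3,4}  = {2,5}ᶜ
  — 16 sets.
Step 5: stable.

Hence σ(𝒢) has 16 members: { ∅, {2}, {4}, {5}, {1,3}, {2,4}, {2,5}, {4,5}, {1,2,3}, {1,3,4}, {1,3,5}, {2,4,5}, {1,2,3,4}, {1,2,3,5}, {1,3,4,5}, X }.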